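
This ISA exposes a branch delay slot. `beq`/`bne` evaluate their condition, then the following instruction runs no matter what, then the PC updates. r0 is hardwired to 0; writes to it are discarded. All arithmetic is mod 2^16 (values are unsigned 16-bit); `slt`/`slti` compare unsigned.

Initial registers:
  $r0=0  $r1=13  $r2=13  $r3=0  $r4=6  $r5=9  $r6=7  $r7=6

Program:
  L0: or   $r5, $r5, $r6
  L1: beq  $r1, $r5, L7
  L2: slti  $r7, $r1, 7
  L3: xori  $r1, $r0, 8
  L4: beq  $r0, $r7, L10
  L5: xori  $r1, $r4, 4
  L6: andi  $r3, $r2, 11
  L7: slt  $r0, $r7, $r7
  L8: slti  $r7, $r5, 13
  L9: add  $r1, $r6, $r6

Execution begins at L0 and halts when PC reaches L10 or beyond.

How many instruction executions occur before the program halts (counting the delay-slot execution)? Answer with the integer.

PC=0  or   $r5, $r5, $r6     | $r0=0 $r1=13 $r2=13 $r3=0 $r4=6 $r5=15 $r6=7 $r7=6
PC=1  beq  $r1, $r5, L7      | $r0=0 $r1=13 $r2=13 $r3=0 $r4=6 $r5=15 $r6=7 $r7=6  [not taken]
PC=2  slti  $r7, $r1, 7      | $r0=0 $r1=13 $r2=13 $r3=0 $r4=6 $r5=15 $r6=7 $r7=0
PC=3  xori  $r1, $r0, 8      | $r0=0 $r1=8 $r2=13 $r3=0 $r4=6 $r5=15 $r6=7 $r7=0
PC=4  beq  $r0, $r7, L10     | $r0=0 $r1=8 $r2=13 $r3=0 $r4=6 $r5=15 $r6=7 $r7=0  [TAKEN]
PC=5  xori  $r1, $r4, 4      | $r0=0 $r1=2 $r2=13 $r3=0 $r4=6 $r5=15 $r6=7 $r7=0

6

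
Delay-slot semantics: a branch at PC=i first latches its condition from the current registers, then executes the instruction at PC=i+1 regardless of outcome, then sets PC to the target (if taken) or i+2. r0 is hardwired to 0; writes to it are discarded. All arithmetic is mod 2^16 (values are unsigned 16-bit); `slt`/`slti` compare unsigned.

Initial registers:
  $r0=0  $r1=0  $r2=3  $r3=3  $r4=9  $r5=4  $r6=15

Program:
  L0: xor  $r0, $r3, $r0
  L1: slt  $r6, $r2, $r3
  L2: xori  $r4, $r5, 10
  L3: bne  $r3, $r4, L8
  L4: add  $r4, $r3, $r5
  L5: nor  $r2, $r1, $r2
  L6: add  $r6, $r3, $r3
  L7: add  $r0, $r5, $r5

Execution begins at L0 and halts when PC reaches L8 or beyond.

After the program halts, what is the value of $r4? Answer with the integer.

7

#0 xor  $r0, $r3, $r0 ; 0/0/3/3/9/4/15
#1 slt  $r6, $r2, $r3 ; 0/0/3/3/9/4/0
#2 xori  $r4, $r5, 10 ; 0/0/3/3/14/4/0
#3 bne  $r3, $r4, L8 ; 0/0/3/3/14/4/0 ; →target
#4 add  $r4, $r3, $r5 ; 0/0/3/3/7/4/0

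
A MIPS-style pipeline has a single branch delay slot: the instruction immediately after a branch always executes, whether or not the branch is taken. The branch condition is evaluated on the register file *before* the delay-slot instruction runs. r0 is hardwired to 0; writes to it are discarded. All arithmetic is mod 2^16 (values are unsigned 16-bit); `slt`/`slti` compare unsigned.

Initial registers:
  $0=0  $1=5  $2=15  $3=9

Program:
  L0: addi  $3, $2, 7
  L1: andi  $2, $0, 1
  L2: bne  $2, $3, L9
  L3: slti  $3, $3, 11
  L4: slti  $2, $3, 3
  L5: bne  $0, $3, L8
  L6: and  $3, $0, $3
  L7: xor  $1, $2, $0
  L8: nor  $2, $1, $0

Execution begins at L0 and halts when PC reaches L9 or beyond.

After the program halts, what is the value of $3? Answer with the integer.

PC=0  addi  $3, $2, 7        | $0=0 $1=5 $2=15 $3=22
PC=1  andi  $2, $0, 1        | $0=0 $1=5 $2=0 $3=22
PC=2  bne  $2, $3, L9        | $0=0 $1=5 $2=0 $3=22  [TAKEN]
PC=3  slti  $3, $3, 11       | $0=0 $1=5 $2=0 $3=0

0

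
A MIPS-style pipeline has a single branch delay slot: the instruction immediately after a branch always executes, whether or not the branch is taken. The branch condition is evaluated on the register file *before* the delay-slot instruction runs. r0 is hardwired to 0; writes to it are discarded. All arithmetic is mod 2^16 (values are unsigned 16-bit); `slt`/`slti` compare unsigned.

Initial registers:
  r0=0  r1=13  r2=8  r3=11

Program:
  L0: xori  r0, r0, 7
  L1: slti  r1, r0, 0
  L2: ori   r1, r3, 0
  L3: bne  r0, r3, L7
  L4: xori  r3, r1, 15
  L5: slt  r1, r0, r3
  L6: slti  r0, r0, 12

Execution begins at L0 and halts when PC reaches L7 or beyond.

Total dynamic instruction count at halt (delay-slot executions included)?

5

[0] xori  r0, r0, 7  →  {r0:0, r1:13, r2:8, r3:11}
[1] slti  r1, r0, 0  →  {r0:0, r1:0, r2:8, r3:11}
[2] ori   r1, r3, 0  →  {r0:0, r1:11, r2:8, r3:11}
[3] bne  r0, r3, L7  →  {r0:0, r1:11, r2:8, r3:11}  ⟨branch taken⟩
[4] xori  r3, r1, 15  →  {r0:0, r1:11, r2:8, r3:4}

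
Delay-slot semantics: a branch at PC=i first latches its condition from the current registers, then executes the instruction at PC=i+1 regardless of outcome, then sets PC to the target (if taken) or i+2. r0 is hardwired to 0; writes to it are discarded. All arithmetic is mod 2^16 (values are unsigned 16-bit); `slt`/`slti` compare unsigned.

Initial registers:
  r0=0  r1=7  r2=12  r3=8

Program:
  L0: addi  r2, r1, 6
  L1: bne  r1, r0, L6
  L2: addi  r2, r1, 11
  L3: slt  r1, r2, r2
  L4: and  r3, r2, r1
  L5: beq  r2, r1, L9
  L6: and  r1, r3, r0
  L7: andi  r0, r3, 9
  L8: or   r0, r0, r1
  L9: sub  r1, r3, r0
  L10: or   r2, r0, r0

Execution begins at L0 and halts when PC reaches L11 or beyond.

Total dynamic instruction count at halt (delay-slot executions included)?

[0] addi  r2, r1, 6  →  {r0:0, r1:7, r2:13, r3:8}
[1] bne  r1, r0, L6  →  {r0:0, r1:7, r2:13, r3:8}  ⟨branch taken⟩
[2] addi  r2, r1, 11  →  {r0:0, r1:7, r2:18, r3:8}
[6] and  r1, r3, r0  →  {r0:0, r1:0, r2:18, r3:8}
[7] andi  r0, r3, 9  →  {r0:0, r1:0, r2:18, r3:8}
[8] or   r0, r0, r1  →  {r0:0, r1:0, r2:18, r3:8}
[9] sub  r1, r3, r0  →  {r0:0, r1:8, r2:18, r3:8}
[10] or   r2, r0, r0  →  {r0:0, r1:8, r2:0, r3:8}

8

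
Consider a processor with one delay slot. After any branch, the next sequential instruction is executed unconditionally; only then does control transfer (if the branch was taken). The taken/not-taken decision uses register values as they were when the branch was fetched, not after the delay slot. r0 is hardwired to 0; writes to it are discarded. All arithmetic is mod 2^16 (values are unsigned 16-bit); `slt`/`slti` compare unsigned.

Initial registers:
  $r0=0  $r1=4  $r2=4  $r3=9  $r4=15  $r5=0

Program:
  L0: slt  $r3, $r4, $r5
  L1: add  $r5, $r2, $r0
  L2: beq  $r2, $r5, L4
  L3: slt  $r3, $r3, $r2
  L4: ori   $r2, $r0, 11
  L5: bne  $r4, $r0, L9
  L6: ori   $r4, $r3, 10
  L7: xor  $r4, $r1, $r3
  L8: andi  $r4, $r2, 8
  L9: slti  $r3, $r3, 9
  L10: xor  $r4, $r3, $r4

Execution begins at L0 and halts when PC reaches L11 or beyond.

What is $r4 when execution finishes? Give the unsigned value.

10

PC=0  slt  $r3, $r4, $r5     | $r0=0 $r1=4 $r2=4 $r3=0 $r4=15 $r5=0
PC=1  add  $r5, $r2, $r0     | $r0=0 $r1=4 $r2=4 $r3=0 $r4=15 $r5=4
PC=2  beq  $r2, $r5, L4      | $r0=0 $r1=4 $r2=4 $r3=0 $r4=15 $r5=4  [TAKEN]
PC=3  slt  $r3, $r3, $r2     | $r0=0 $r1=4 $r2=4 $r3=1 $r4=15 $r5=4
PC=4  ori   $r2, $r0, 11     | $r0=0 $r1=4 $r2=11 $r3=1 $r4=15 $r5=4
PC=5  bne  $r4, $r0, L9      | $r0=0 $r1=4 $r2=11 $r3=1 $r4=15 $r5=4  [TAKEN]
PC=6  ori   $r4, $r3, 10     | $r0=0 $r1=4 $r2=11 $r3=1 $r4=11 $r5=4
PC=9  slti  $r3, $r3, 9      | $r0=0 $r1=4 $r2=11 $r3=1 $r4=11 $r5=4
PC=10 xor  $r4, $r3, $r4     | $r0=0 $r1=4 $r2=11 $r3=1 $r4=10 $r5=4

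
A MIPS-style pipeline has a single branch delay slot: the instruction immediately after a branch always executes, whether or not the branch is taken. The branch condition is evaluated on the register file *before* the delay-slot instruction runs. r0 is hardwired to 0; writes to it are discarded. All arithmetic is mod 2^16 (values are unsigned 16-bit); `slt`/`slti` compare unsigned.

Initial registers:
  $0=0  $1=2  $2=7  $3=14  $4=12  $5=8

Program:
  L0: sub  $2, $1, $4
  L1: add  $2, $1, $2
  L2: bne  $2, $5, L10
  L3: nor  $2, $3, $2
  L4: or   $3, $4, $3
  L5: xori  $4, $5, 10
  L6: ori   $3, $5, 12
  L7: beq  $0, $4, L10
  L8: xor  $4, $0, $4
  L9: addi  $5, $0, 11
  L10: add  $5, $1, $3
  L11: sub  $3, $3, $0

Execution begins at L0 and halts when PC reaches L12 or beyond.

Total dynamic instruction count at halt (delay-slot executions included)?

PC=0  sub  $2, $1, $4        | $0=0 $1=2 $2=65526 $3=14 $4=12 $5=8
PC=1  add  $2, $1, $2        | $0=0 $1=2 $2=65528 $3=14 $4=12 $5=8
PC=2  bne  $2, $5, L10       | $0=0 $1=2 $2=65528 $3=14 $4=12 $5=8  [TAKEN]
PC=3  nor  $2, $3, $2        | $0=0 $1=2 $2=1 $3=14 $4=12 $5=8
PC=10 add  $5, $1, $3        | $0=0 $1=2 $2=1 $3=14 $4=12 $5=16
PC=11 sub  $3, $3, $0        | $0=0 $1=2 $2=1 $3=14 $4=12 $5=16

6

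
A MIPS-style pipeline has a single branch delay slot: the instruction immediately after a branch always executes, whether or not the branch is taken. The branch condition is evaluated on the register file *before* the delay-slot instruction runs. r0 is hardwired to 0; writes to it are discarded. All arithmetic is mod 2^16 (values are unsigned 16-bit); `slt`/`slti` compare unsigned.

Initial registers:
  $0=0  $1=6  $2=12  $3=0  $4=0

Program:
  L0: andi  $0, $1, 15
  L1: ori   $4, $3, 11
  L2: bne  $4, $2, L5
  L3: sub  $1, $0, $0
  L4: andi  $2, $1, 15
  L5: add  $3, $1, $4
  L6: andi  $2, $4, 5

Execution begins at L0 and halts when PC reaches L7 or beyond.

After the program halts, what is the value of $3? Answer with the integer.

#0 andi  $0, $1, 15 ; 0/6/12/0/0
#1 ori   $4, $3, 11 ; 0/6/12/0/11
#2 bne  $4, $2, L5 ; 0/6/12/0/11 ; →target
#3 sub  $1, $0, $0 ; 0/0/12/0/11
#5 add  $3, $1, $4 ; 0/0/12/11/11
#6 andi  $2, $4, 5 ; 0/0/1/11/11

11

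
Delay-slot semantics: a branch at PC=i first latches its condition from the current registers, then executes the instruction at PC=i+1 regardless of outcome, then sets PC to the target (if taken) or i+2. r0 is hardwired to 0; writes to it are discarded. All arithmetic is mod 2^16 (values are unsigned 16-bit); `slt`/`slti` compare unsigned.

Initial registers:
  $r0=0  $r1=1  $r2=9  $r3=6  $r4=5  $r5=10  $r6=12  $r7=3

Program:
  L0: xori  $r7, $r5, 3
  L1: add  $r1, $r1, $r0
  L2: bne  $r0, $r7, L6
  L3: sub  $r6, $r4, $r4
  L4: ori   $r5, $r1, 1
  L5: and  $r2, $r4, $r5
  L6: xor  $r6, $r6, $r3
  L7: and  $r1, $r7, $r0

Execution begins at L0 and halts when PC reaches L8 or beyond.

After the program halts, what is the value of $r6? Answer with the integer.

  step pc=0: xori  $r7, $r5, 3  regs=(0,1,9,6,5,10,12,9)
  step pc=1: add  $r1, $r1, $r0  regs=(0,1,9,6,5,10,12,9)
  step pc=2: bne  $r0, $r7, L6  cond=T  regs=(0,1,9,6,5,10,12,9)
  step pc=3: sub  $r6, $r4, $r4  regs=(0,1,9,6,5,10,0,9)
  step pc=6: xor  $r6, $r6, $r3  regs=(0,1,9,6,5,10,6,9)
  step pc=7: and  $r1, $r7, $r0  regs=(0,0,9,6,5,10,6,9)

6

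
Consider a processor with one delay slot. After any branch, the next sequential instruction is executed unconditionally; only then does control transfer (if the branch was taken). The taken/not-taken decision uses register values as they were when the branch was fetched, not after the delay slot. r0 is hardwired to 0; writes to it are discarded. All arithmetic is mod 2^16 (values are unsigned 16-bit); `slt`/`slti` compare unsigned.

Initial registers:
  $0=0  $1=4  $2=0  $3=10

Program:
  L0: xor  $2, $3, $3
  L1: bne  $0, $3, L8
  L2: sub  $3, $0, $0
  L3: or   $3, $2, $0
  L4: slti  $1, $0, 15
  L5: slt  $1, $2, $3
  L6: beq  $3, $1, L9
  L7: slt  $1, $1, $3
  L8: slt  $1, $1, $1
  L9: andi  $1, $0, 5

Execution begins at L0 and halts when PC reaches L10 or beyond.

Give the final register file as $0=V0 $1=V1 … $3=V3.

  step pc=0: xor  $2, $3, $3  regs=(0,4,0,10)
  step pc=1: bne  $0, $3, L8  cond=T  regs=(0,4,0,10)
  step pc=2: sub  $3, $0, $0  regs=(0,4,0,0)
  step pc=8: slt  $1, $1, $1  regs=(0,0,0,0)
  step pc=9: andi  $1, $0, 5  regs=(0,0,0,0)

$0=0 $1=0 $2=0 $3=0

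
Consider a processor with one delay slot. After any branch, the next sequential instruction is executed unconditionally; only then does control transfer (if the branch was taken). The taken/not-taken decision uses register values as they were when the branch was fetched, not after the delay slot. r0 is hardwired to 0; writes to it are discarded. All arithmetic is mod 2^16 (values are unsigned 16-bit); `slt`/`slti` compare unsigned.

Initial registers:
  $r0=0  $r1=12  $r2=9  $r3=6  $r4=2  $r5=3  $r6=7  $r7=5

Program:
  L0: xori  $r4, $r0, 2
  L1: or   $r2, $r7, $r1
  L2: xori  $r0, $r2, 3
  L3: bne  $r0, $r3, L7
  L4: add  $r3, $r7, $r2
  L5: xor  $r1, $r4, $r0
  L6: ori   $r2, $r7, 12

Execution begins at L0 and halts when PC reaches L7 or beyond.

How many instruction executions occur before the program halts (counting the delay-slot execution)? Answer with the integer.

5

  step pc=0: xori  $r4, $r0, 2  regs=(0,12,9,6,2,3,7,5)
  step pc=1: or   $r2, $r7, $r1  regs=(0,12,13,6,2,3,7,5)
  step pc=2: xori  $r0, $r2, 3  regs=(0,12,13,6,2,3,7,5)
  step pc=3: bne  $r0, $r3, L7  cond=T  regs=(0,12,13,6,2,3,7,5)
  step pc=4: add  $r3, $r7, $r2  regs=(0,12,13,18,2,3,7,5)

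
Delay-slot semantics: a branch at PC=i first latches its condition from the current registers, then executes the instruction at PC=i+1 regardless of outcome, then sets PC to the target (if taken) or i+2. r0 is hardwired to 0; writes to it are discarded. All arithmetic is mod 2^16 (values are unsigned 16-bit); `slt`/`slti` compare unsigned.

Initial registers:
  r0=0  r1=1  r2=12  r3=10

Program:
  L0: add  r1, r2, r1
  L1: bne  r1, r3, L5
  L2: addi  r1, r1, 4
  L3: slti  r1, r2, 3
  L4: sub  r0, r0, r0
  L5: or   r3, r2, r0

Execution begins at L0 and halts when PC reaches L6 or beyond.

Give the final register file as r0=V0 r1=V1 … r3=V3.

  step pc=0: add  r1, r2, r1  regs=(0,13,12,10)
  step pc=1: bne  r1, r3, L5  cond=T  regs=(0,13,12,10)
  step pc=2: addi  r1, r1, 4  regs=(0,17,12,10)
  step pc=5: or   r3, r2, r0  regs=(0,17,12,12)

r0=0 r1=17 r2=12 r3=12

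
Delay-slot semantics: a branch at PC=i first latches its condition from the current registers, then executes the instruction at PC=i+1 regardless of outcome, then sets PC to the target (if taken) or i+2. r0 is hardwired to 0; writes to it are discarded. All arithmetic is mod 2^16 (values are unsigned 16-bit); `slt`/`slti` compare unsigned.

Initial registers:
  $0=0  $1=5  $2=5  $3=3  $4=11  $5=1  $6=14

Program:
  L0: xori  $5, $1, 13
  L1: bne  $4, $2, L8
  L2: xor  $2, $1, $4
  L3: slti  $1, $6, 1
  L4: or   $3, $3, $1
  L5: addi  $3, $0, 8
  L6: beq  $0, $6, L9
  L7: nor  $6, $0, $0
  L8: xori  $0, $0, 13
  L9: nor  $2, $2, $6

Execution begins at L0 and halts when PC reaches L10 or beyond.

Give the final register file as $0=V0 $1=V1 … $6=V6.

PC=0  xori  $5, $1, 13       | $0=0 $1=5 $2=5 $3=3 $4=11 $5=8 $6=14
PC=1  bne  $4, $2, L8        | $0=0 $1=5 $2=5 $3=3 $4=11 $5=8 $6=14  [TAKEN]
PC=2  xor  $2, $1, $4        | $0=0 $1=5 $2=14 $3=3 $4=11 $5=8 $6=14
PC=8  xori  $0, $0, 13       | $0=0 $1=5 $2=14 $3=3 $4=11 $5=8 $6=14
PC=9  nor  $2, $2, $6        | $0=0 $1=5 $2=65521 $3=3 $4=11 $5=8 $6=14

$0=0 $1=5 $2=65521 $3=3 $4=11 $5=8 $6=14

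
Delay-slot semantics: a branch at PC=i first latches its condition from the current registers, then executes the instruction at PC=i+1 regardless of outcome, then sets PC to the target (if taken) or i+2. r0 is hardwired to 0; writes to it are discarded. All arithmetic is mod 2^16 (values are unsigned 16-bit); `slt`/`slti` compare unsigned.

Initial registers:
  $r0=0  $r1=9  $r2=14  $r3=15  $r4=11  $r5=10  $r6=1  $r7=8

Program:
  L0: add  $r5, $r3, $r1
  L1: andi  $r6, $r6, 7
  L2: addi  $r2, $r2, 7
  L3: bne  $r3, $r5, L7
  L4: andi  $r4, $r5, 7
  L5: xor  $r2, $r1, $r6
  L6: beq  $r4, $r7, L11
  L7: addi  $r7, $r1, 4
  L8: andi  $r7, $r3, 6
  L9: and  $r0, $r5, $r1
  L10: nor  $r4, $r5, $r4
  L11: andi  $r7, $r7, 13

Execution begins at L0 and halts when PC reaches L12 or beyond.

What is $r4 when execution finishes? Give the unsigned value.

[0] add  $r5, $r3, $r1  →  {$r0:0, $r1:9, $r2:14, $r3:15, $r4:11, $r5:24, $r6:1, $r7:8}
[1] andi  $r6, $r6, 7  →  {$r0:0, $r1:9, $r2:14, $r3:15, $r4:11, $r5:24, $r6:1, $r7:8}
[2] addi  $r2, $r2, 7  →  {$r0:0, $r1:9, $r2:21, $r3:15, $r4:11, $r5:24, $r6:1, $r7:8}
[3] bne  $r3, $r5, L7  →  {$r0:0, $r1:9, $r2:21, $r3:15, $r4:11, $r5:24, $r6:1, $r7:8}  ⟨branch taken⟩
[4] andi  $r4, $r5, 7  →  {$r0:0, $r1:9, $r2:21, $r3:15, $r4:0, $r5:24, $r6:1, $r7:8}
[7] addi  $r7, $r1, 4  →  {$r0:0, $r1:9, $r2:21, $r3:15, $r4:0, $r5:24, $r6:1, $r7:13}
[8] andi  $r7, $r3, 6  →  {$r0:0, $r1:9, $r2:21, $r3:15, $r4:0, $r5:24, $r6:1, $r7:6}
[9] and  $r0, $r5, $r1  →  {$r0:0, $r1:9, $r2:21, $r3:15, $r4:0, $r5:24, $r6:1, $r7:6}
[10] nor  $r4, $r5, $r4  →  {$r0:0, $r1:9, $r2:21, $r3:15, $r4:65511, $r5:24, $r6:1, $r7:6}
[11] andi  $r7, $r7, 13  →  {$r0:0, $r1:9, $r2:21, $r3:15, $r4:65511, $r5:24, $r6:1, $r7:4}

65511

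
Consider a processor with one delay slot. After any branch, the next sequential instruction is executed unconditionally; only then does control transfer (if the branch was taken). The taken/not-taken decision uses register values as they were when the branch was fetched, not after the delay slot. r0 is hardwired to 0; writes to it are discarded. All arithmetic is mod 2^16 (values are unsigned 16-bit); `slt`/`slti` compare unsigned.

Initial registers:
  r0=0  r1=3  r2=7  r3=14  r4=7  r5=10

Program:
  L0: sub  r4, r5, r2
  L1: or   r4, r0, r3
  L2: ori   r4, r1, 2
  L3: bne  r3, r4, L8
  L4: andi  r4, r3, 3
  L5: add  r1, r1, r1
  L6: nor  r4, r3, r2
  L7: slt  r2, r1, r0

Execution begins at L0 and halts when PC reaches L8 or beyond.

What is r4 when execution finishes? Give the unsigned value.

2

[0] sub  r4, r5, r2  →  {r0:0, r1:3, r2:7, r3:14, r4:3, r5:10}
[1] or   r4, r0, r3  →  {r0:0, r1:3, r2:7, r3:14, r4:14, r5:10}
[2] ori   r4, r1, 2  →  {r0:0, r1:3, r2:7, r3:14, r4:3, r5:10}
[3] bne  r3, r4, L8  →  {r0:0, r1:3, r2:7, r3:14, r4:3, r5:10}  ⟨branch taken⟩
[4] andi  r4, r3, 3  →  {r0:0, r1:3, r2:7, r3:14, r4:2, r5:10}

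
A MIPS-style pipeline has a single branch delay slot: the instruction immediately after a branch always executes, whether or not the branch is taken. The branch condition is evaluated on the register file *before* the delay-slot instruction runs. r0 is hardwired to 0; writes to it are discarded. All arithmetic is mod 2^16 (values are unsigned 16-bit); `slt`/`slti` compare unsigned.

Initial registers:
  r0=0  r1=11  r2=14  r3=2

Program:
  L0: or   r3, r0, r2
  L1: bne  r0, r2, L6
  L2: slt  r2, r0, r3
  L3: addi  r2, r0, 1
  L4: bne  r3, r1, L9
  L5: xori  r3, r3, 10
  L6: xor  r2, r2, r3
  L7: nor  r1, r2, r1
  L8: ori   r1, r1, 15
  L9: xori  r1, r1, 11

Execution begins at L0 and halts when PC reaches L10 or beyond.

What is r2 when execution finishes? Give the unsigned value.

15

PC=0  or   r3, r0, r2        | r0=0 r1=11 r2=14 r3=14
PC=1  bne  r0, r2, L6        | r0=0 r1=11 r2=14 r3=14  [TAKEN]
PC=2  slt  r2, r0, r3        | r0=0 r1=11 r2=1 r3=14
PC=6  xor  r2, r2, r3        | r0=0 r1=11 r2=15 r3=14
PC=7  nor  r1, r2, r1        | r0=0 r1=65520 r2=15 r3=14
PC=8  ori   r1, r1, 15       | r0=0 r1=65535 r2=15 r3=14
PC=9  xori  r1, r1, 11       | r0=0 r1=65524 r2=15 r3=14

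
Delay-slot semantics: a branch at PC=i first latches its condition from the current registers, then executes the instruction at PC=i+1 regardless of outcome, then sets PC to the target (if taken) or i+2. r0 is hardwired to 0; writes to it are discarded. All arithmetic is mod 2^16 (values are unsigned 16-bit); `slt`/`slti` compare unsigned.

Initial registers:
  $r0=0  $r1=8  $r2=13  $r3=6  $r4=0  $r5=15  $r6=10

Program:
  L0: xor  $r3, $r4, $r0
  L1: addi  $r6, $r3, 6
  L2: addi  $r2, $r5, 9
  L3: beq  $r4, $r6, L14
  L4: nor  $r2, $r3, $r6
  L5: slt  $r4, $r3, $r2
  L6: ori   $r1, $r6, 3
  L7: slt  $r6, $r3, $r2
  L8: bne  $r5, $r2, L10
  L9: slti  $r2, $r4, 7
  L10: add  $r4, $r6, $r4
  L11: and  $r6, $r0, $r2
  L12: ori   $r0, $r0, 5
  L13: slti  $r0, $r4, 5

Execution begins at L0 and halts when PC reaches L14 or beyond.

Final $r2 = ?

1

PC=0  xor  $r3, $r4, $r0     | $r0=0 $r1=8 $r2=13 $r3=0 $r4=0 $r5=15 $r6=10
PC=1  addi  $r6, $r3, 6      | $r0=0 $r1=8 $r2=13 $r3=0 $r4=0 $r5=15 $r6=6
PC=2  addi  $r2, $r5, 9      | $r0=0 $r1=8 $r2=24 $r3=0 $r4=0 $r5=15 $r6=6
PC=3  beq  $r4, $r6, L14     | $r0=0 $r1=8 $r2=24 $r3=0 $r4=0 $r5=15 $r6=6  [not taken]
PC=4  nor  $r2, $r3, $r6     | $r0=0 $r1=8 $r2=65529 $r3=0 $r4=0 $r5=15 $r6=6
PC=5  slt  $r4, $r3, $r2     | $r0=0 $r1=8 $r2=65529 $r3=0 $r4=1 $r5=15 $r6=6
PC=6  ori   $r1, $r6, 3      | $r0=0 $r1=7 $r2=65529 $r3=0 $r4=1 $r5=15 $r6=6
PC=7  slt  $r6, $r3, $r2     | $r0=0 $r1=7 $r2=65529 $r3=0 $r4=1 $r5=15 $r6=1
PC=8  bne  $r5, $r2, L10     | $r0=0 $r1=7 $r2=65529 $r3=0 $r4=1 $r5=15 $r6=1  [TAKEN]
PC=9  slti  $r2, $r4, 7      | $r0=0 $r1=7 $r2=1 $r3=0 $r4=1 $r5=15 $r6=1
PC=10 add  $r4, $r6, $r4     | $r0=0 $r1=7 $r2=1 $r3=0 $r4=2 $r5=15 $r6=1
PC=11 and  $r6, $r0, $r2     | $r0=0 $r1=7 $r2=1 $r3=0 $r4=2 $r5=15 $r6=0
PC=12 ori   $r0, $r0, 5      | $r0=0 $r1=7 $r2=1 $r3=0 $r4=2 $r5=15 $r6=0
PC=13 slti  $r0, $r4, 5      | $r0=0 $r1=7 $r2=1 $r3=0 $r4=2 $r5=15 $r6=0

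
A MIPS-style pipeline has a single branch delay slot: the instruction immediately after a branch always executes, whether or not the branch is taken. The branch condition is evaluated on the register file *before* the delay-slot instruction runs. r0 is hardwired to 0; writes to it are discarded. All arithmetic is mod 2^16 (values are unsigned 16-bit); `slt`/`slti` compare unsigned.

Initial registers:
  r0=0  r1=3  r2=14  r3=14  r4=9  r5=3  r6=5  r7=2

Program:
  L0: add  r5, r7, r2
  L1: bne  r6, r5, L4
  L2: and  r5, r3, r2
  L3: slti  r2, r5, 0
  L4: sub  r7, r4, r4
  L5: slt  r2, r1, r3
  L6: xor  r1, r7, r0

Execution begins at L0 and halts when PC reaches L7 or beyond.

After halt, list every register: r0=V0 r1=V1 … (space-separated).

[0] add  r5, r7, r2  →  {r0:0, r1:3, r2:14, r3:14, r4:9, r5:16, r6:5, r7:2}
[1] bne  r6, r5, L4  →  {r0:0, r1:3, r2:14, r3:14, r4:9, r5:16, r6:5, r7:2}  ⟨branch taken⟩
[2] and  r5, r3, r2  →  {r0:0, r1:3, r2:14, r3:14, r4:9, r5:14, r6:5, r7:2}
[4] sub  r7, r4, r4  →  {r0:0, r1:3, r2:14, r3:14, r4:9, r5:14, r6:5, r7:0}
[5] slt  r2, r1, r3  →  {r0:0, r1:3, r2:1, r3:14, r4:9, r5:14, r6:5, r7:0}
[6] xor  r1, r7, r0  →  {r0:0, r1:0, r2:1, r3:14, r4:9, r5:14, r6:5, r7:0}

r0=0 r1=0 r2=1 r3=14 r4=9 r5=14 r6=5 r7=0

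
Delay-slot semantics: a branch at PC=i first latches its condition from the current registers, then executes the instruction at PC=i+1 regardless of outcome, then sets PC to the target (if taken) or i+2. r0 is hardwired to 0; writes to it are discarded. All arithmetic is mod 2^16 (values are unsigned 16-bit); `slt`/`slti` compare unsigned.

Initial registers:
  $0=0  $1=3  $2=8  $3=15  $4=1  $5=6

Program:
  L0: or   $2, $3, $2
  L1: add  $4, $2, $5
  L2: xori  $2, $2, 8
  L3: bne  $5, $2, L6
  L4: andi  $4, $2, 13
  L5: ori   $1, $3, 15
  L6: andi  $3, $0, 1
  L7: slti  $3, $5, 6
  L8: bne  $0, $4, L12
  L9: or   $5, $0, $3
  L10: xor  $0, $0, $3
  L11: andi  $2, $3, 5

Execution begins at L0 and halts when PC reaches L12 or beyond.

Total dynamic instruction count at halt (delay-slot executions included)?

  step pc=0: or   $2, $3, $2  regs=(0,3,15,15,1,6)
  step pc=1: add  $4, $2, $5  regs=(0,3,15,15,21,6)
  step pc=2: xori  $2, $2, 8  regs=(0,3,7,15,21,6)
  step pc=3: bne  $5, $2, L6  cond=T  regs=(0,3,7,15,21,6)
  step pc=4: andi  $4, $2, 13  regs=(0,3,7,15,5,6)
  step pc=6: andi  $3, $0, 1  regs=(0,3,7,0,5,6)
  step pc=7: slti  $3, $5, 6  regs=(0,3,7,0,5,6)
  step pc=8: bne  $0, $4, L12  cond=T  regs=(0,3,7,0,5,6)
  step pc=9: or   $5, $0, $3  regs=(0,3,7,0,5,0)

9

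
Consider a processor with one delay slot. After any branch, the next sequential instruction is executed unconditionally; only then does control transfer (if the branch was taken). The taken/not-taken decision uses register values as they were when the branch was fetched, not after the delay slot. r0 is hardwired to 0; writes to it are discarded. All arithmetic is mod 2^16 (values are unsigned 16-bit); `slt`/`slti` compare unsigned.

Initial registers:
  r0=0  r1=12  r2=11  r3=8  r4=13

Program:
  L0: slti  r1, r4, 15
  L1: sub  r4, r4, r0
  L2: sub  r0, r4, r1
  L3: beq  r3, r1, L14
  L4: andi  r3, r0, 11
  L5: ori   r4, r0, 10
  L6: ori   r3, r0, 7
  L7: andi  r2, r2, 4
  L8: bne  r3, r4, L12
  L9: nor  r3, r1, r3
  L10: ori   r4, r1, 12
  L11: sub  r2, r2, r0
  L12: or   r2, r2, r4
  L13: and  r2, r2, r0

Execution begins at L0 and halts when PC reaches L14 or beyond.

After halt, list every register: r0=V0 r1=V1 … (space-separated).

#0 slti  r1, r4, 15 ; 0/1/11/8/13
#1 sub  r4, r4, r0 ; 0/1/11/8/13
#2 sub  r0, r4, r1 ; 0/1/11/8/13
#3 beq  r3, r1, L14 ; 0/1/11/8/13 ; →fallthru
#4 andi  r3, r0, 11 ; 0/1/11/0/13
#5 ori   r4, r0, 10 ; 0/1/11/0/10
#6 ori   r3, r0, 7 ; 0/1/11/7/10
#7 andi  r2, r2, 4 ; 0/1/0/7/10
#8 bne  r3, r4, L12 ; 0/1/0/7/10 ; →target
#9 nor  r3, r1, r3 ; 0/1/0/65528/10
#12 or   r2, r2, r4 ; 0/1/10/65528/10
#13 and  r2, r2, r0 ; 0/1/0/65528/10

r0=0 r1=1 r2=0 r3=65528 r4=10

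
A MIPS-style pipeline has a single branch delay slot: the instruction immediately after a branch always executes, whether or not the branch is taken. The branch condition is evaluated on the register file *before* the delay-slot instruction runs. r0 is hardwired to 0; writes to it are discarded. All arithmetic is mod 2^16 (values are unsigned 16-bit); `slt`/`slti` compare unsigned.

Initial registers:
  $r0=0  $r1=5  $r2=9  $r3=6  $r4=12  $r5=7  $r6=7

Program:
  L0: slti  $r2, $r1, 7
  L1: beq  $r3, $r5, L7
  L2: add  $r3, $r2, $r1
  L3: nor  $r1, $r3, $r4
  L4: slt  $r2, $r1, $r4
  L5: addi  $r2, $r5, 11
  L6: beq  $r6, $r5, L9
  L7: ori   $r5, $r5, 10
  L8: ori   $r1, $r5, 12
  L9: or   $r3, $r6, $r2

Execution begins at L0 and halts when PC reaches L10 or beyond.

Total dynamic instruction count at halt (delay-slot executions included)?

9

[0] slti  $r2, $r1, 7  →  {$r0:0, $r1:5, $r2:1, $r3:6, $r4:12, $r5:7, $r6:7}
[1] beq  $r3, $r5, L7  →  {$r0:0, $r1:5, $r2:1, $r3:6, $r4:12, $r5:7, $r6:7}  ⟨branch fallthrough⟩
[2] add  $r3, $r2, $r1  →  {$r0:0, $r1:5, $r2:1, $r3:6, $r4:12, $r5:7, $r6:7}
[3] nor  $r1, $r3, $r4  →  {$r0:0, $r1:65521, $r2:1, $r3:6, $r4:12, $r5:7, $r6:7}
[4] slt  $r2, $r1, $r4  →  {$r0:0, $r1:65521, $r2:0, $r3:6, $r4:12, $r5:7, $r6:7}
[5] addi  $r2, $r5, 11  →  {$r0:0, $r1:65521, $r2:18, $r3:6, $r4:12, $r5:7, $r6:7}
[6] beq  $r6, $r5, L9  →  {$r0:0, $r1:65521, $r2:18, $r3:6, $r4:12, $r5:7, $r6:7}  ⟨branch taken⟩
[7] ori   $r5, $r5, 10  →  {$r0:0, $r1:65521, $r2:18, $r3:6, $r4:12, $r5:15, $r6:7}
[9] or   $r3, $r6, $r2  →  {$r0:0, $r1:65521, $r2:18, $r3:23, $r4:12, $r5:15, $r6:7}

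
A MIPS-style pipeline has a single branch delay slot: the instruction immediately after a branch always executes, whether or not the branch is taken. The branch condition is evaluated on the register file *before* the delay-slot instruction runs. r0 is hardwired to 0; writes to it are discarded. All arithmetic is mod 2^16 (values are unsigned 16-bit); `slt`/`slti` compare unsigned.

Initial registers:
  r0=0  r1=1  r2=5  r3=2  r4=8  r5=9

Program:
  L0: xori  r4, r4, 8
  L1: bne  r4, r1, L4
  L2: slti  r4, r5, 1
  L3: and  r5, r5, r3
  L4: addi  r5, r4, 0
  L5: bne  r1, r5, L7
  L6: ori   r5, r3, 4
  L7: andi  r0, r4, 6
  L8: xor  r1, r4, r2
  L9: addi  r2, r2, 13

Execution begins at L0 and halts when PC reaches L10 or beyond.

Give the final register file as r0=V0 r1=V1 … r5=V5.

r0=0 r1=5 r2=18 r3=2 r4=0 r5=6

[0] xori  r4, r4, 8  →  {r0:0, r1:1, r2:5, r3:2, r4:0, r5:9}
[1] bne  r4, r1, L4  →  {r0:0, r1:1, r2:5, r3:2, r4:0, r5:9}  ⟨branch taken⟩
[2] slti  r4, r5, 1  →  {r0:0, r1:1, r2:5, r3:2, r4:0, r5:9}
[4] addi  r5, r4, 0  →  {r0:0, r1:1, r2:5, r3:2, r4:0, r5:0}
[5] bne  r1, r5, L7  →  {r0:0, r1:1, r2:5, r3:2, r4:0, r5:0}  ⟨branch taken⟩
[6] ori   r5, r3, 4  →  {r0:0, r1:1, r2:5, r3:2, r4:0, r5:6}
[7] andi  r0, r4, 6  →  {r0:0, r1:1, r2:5, r3:2, r4:0, r5:6}
[8] xor  r1, r4, r2  →  {r0:0, r1:5, r2:5, r3:2, r4:0, r5:6}
[9] addi  r2, r2, 13  →  {r0:0, r1:5, r2:18, r3:2, r4:0, r5:6}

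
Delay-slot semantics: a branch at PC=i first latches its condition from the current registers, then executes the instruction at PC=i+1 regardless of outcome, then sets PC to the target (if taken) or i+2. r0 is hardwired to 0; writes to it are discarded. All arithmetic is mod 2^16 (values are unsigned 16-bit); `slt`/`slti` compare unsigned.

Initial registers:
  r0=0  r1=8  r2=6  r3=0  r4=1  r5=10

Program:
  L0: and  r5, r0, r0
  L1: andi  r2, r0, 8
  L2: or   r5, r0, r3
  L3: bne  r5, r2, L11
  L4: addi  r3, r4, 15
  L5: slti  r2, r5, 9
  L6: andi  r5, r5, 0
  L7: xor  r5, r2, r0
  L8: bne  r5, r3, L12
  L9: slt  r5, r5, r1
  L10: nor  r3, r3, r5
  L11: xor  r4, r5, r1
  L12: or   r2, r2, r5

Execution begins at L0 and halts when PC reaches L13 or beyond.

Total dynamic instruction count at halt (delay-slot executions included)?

  step pc=0: and  r5, r0, r0  regs=(0,8,6,0,1,0)
  step pc=1: andi  r2, r0, 8  regs=(0,8,0,0,1,0)
  step pc=2: or   r5, r0, r3  regs=(0,8,0,0,1,0)
  step pc=3: bne  r5, r2, L11  cond=F  regs=(0,8,0,0,1,0)
  step pc=4: addi  r3, r4, 15  regs=(0,8,0,16,1,0)
  step pc=5: slti  r2, r5, 9  regs=(0,8,1,16,1,0)
  step pc=6: andi  r5, r5, 0  regs=(0,8,1,16,1,0)
  step pc=7: xor  r5, r2, r0  regs=(0,8,1,16,1,1)
  step pc=8: bne  r5, r3, L12  cond=T  regs=(0,8,1,16,1,1)
  step pc=9: slt  r5, r5, r1  regs=(0,8,1,16,1,1)
  step pc=12: or   r2, r2, r5  regs=(0,8,1,16,1,1)

11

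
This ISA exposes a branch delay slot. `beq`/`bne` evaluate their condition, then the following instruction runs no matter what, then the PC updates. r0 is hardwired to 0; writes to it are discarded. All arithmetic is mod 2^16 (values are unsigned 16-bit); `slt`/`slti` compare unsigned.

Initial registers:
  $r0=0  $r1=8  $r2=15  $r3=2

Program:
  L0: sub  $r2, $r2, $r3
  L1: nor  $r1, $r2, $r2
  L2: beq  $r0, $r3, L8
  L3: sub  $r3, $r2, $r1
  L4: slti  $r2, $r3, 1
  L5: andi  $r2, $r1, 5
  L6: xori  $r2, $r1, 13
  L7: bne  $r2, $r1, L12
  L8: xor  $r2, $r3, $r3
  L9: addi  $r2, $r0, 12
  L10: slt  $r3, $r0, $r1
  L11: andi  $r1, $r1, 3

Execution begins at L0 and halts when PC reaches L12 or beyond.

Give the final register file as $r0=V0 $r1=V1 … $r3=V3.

  step pc=0: sub  $r2, $r2, $r3  regs=(0,8,13,2)
  step pc=1: nor  $r1, $r2, $r2  regs=(0,65522,13,2)
  step pc=2: beq  $r0, $r3, L8  cond=F  regs=(0,65522,13,2)
  step pc=3: sub  $r3, $r2, $r1  regs=(0,65522,13,27)
  step pc=4: slti  $r2, $r3, 1  regs=(0,65522,0,27)
  step pc=5: andi  $r2, $r1, 5  regs=(0,65522,0,27)
  step pc=6: xori  $r2, $r1, 13  regs=(0,65522,65535,27)
  step pc=7: bne  $r2, $r1, L12  cond=T  regs=(0,65522,65535,27)
  step pc=8: xor  $r2, $r3, $r3  regs=(0,65522,0,27)

$r0=0 $r1=65522 $r2=0 $r3=27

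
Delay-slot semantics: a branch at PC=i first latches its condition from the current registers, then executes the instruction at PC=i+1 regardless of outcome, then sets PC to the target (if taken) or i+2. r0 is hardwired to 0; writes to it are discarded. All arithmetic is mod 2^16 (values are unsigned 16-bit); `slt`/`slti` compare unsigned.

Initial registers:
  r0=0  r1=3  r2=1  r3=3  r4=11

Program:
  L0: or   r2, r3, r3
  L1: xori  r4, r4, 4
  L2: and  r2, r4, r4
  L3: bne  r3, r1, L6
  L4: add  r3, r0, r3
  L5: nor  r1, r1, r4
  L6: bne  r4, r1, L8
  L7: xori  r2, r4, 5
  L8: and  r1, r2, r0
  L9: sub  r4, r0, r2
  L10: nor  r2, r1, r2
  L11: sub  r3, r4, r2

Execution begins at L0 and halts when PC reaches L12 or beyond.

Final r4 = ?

[0] or   r2, r3, r3  →  {r0:0, r1:3, r2:3, r3:3, r4:11}
[1] xori  r4, r4, 4  →  {r0:0, r1:3, r2:3, r3:3, r4:15}
[2] and  r2, r4, r4  →  {r0:0, r1:3, r2:15, r3:3, r4:15}
[3] bne  r3, r1, L6  →  {r0:0, r1:3, r2:15, r3:3, r4:15}  ⟨branch fallthrough⟩
[4] add  r3, r0, r3  →  {r0:0, r1:3, r2:15, r3:3, r4:15}
[5] nor  r1, r1, r4  →  {r0:0, r1:65520, r2:15, r3:3, r4:15}
[6] bne  r4, r1, L8  →  {r0:0, r1:65520, r2:15, r3:3, r4:15}  ⟨branch taken⟩
[7] xori  r2, r4, 5  →  {r0:0, r1:65520, r2:10, r3:3, r4:15}
[8] and  r1, r2, r0  →  {r0:0, r1:0, r2:10, r3:3, r4:15}
[9] sub  r4, r0, r2  →  {r0:0, r1:0, r2:10, r3:3, r4:65526}
[10] nor  r2, r1, r2  →  {r0:0, r1:0, r2:65525, r3:3, r4:65526}
[11] sub  r3, r4, r2  →  {r0:0, r1:0, r2:65525, r3:1, r4:65526}

65526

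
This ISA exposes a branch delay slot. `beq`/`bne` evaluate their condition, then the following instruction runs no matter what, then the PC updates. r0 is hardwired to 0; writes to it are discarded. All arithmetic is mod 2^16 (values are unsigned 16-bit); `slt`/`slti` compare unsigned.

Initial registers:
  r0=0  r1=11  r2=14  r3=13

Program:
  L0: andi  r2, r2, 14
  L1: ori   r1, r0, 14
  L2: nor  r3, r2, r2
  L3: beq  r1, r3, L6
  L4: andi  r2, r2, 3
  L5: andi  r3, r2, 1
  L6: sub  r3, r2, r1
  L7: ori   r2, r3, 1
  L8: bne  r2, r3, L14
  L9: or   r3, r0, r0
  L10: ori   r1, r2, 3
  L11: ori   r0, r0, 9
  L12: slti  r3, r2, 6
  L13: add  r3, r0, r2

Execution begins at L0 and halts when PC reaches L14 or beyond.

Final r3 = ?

0

#0 andi  r2, r2, 14 ; 0/11/14/13
#1 ori   r1, r0, 14 ; 0/14/14/13
#2 nor  r3, r2, r2 ; 0/14/14/65521
#3 beq  r1, r3, L6 ; 0/14/14/65521 ; →fallthru
#4 andi  r2, r2, 3 ; 0/14/2/65521
#5 andi  r3, r2, 1 ; 0/14/2/0
#6 sub  r3, r2, r1 ; 0/14/2/65524
#7 ori   r2, r3, 1 ; 0/14/65525/65524
#8 bne  r2, r3, L14 ; 0/14/65525/65524 ; →target
#9 or   r3, r0, r0 ; 0/14/65525/0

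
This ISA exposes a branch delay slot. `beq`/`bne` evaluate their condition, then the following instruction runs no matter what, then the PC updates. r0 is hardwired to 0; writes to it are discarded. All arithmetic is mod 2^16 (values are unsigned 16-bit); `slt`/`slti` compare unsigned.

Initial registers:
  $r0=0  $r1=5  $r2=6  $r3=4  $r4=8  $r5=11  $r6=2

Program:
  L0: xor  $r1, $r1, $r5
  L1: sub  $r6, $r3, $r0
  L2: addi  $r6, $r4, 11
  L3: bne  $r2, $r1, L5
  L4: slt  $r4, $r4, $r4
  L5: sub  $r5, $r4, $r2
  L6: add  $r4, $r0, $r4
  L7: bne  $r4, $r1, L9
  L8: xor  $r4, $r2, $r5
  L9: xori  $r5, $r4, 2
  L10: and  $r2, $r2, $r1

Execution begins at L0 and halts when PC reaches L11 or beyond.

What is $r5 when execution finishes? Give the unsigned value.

65534

  step pc=0: xor  $r1, $r1, $r5  regs=(0,14,6,4,8,11,2)
  step pc=1: sub  $r6, $r3, $r0  regs=(0,14,6,4,8,11,4)
  step pc=2: addi  $r6, $r4, 11  regs=(0,14,6,4,8,11,19)
  step pc=3: bne  $r2, $r1, L5  cond=T  regs=(0,14,6,4,8,11,19)
  step pc=4: slt  $r4, $r4, $r4  regs=(0,14,6,4,0,11,19)
  step pc=5: sub  $r5, $r4, $r2  regs=(0,14,6,4,0,65530,19)
  step pc=6: add  $r4, $r0, $r4  regs=(0,14,6,4,0,65530,19)
  step pc=7: bne  $r4, $r1, L9  cond=T  regs=(0,14,6,4,0,65530,19)
  step pc=8: xor  $r4, $r2, $r5  regs=(0,14,6,4,65532,65530,19)
  step pc=9: xori  $r5, $r4, 2  regs=(0,14,6,4,65532,65534,19)
  step pc=10: and  $r2, $r2, $r1  regs=(0,14,6,4,65532,65534,19)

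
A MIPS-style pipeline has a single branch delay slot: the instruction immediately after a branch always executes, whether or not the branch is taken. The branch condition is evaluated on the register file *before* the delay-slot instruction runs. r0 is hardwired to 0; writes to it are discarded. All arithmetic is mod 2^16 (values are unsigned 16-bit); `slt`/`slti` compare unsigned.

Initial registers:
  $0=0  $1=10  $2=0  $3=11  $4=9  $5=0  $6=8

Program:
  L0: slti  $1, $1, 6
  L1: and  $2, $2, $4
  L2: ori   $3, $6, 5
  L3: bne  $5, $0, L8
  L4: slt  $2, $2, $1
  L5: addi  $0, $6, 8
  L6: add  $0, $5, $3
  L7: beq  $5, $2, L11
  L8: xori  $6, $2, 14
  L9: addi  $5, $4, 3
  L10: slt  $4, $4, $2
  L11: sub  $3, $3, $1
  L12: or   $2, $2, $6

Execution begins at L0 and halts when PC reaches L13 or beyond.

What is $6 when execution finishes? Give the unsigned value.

  step pc=0: slti  $1, $1, 6  regs=(0,0,0,11,9,0,8)
  step pc=1: and  $2, $2, $4  regs=(0,0,0,11,9,0,8)
  step pc=2: ori   $3, $6, 5  regs=(0,0,0,13,9,0,8)
  step pc=3: bne  $5, $0, L8  cond=F  regs=(0,0,0,13,9,0,8)
  step pc=4: slt  $2, $2, $1  regs=(0,0,0,13,9,0,8)
  step pc=5: addi  $0, $6, 8  regs=(0,0,0,13,9,0,8)
  step pc=6: add  $0, $5, $3  regs=(0,0,0,13,9,0,8)
  step pc=7: beq  $5, $2, L11  cond=T  regs=(0,0,0,13,9,0,8)
  step pc=8: xori  $6, $2, 14  regs=(0,0,0,13,9,0,14)
  step pc=11: sub  $3, $3, $1  regs=(0,0,0,13,9,0,14)
  step pc=12: or   $2, $2, $6  regs=(0,0,14,13,9,0,14)

14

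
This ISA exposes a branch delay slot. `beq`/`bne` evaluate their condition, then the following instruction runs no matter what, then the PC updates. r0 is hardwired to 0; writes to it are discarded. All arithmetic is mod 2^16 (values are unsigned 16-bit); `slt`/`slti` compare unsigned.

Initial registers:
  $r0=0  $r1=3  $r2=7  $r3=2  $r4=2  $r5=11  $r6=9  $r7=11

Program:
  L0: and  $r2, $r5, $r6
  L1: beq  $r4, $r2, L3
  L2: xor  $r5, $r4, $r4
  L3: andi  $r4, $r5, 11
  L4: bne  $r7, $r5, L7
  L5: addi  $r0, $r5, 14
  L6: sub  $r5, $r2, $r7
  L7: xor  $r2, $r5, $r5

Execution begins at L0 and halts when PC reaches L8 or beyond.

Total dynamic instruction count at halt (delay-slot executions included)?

PC=0  and  $r2, $r5, $r6     | $r0=0 $r1=3 $r2=9 $r3=2 $r4=2 $r5=11 $r6=9 $r7=11
PC=1  beq  $r4, $r2, L3      | $r0=0 $r1=3 $r2=9 $r3=2 $r4=2 $r5=11 $r6=9 $r7=11  [not taken]
PC=2  xor  $r5, $r4, $r4     | $r0=0 $r1=3 $r2=9 $r3=2 $r4=2 $r5=0 $r6=9 $r7=11
PC=3  andi  $r4, $r5, 11     | $r0=0 $r1=3 $r2=9 $r3=2 $r4=0 $r5=0 $r6=9 $r7=11
PC=4  bne  $r7, $r5, L7      | $r0=0 $r1=3 $r2=9 $r3=2 $r4=0 $r5=0 $r6=9 $r7=11  [TAKEN]
PC=5  addi  $r0, $r5, 14     | $r0=0 $r1=3 $r2=9 $r3=2 $r4=0 $r5=0 $r6=9 $r7=11
PC=7  xor  $r2, $r5, $r5     | $r0=0 $r1=3 $r2=0 $r3=2 $r4=0 $r5=0 $r6=9 $r7=11

7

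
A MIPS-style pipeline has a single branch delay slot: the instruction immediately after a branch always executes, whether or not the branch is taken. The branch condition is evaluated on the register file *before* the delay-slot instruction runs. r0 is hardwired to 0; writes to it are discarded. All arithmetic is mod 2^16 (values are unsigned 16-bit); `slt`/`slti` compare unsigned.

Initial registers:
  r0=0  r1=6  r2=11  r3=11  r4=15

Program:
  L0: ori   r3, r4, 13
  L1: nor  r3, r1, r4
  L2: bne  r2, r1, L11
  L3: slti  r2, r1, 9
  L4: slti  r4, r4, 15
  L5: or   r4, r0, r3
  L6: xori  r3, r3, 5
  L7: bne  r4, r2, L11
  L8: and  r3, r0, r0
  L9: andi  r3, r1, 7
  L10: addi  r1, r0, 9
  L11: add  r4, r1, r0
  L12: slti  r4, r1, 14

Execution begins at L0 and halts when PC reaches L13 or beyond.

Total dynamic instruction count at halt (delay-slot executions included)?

6

  step pc=0: ori   r3, r4, 13  regs=(0,6,11,15,15)
  step pc=1: nor  r3, r1, r4  regs=(0,6,11,65520,15)
  step pc=2: bne  r2, r1, L11  cond=T  regs=(0,6,11,65520,15)
  step pc=3: slti  r2, r1, 9  regs=(0,6,1,65520,15)
  step pc=11: add  r4, r1, r0  regs=(0,6,1,65520,6)
  step pc=12: slti  r4, r1, 14  regs=(0,6,1,65520,1)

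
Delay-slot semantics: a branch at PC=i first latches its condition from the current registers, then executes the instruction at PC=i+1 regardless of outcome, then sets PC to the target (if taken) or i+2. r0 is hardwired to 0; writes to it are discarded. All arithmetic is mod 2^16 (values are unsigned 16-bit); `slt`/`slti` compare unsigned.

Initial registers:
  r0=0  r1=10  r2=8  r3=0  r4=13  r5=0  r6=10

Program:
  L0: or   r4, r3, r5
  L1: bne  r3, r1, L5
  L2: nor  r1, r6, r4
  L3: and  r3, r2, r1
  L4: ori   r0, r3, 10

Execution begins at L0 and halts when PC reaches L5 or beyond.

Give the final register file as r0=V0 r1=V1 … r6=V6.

#0 or   r4, r3, r5 ; 0/10/8/0/0/0/10
#1 bne  r3, r1, L5 ; 0/10/8/0/0/0/10 ; →target
#2 nor  r1, r6, r4 ; 0/65525/8/0/0/0/10

r0=0 r1=65525 r2=8 r3=0 r4=0 r5=0 r6=10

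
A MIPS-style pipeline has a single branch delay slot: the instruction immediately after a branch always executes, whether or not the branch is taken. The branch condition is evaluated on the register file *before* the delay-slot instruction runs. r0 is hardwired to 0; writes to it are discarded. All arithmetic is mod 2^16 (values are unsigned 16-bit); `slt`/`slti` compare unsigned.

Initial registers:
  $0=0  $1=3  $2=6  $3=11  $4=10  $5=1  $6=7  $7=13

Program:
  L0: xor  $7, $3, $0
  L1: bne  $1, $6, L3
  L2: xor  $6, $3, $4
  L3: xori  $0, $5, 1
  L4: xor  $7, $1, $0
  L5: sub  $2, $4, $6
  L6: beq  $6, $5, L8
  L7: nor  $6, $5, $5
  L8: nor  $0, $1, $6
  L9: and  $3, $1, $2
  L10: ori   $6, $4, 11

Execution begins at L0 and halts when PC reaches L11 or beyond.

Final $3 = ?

1

  step pc=0: xor  $7, $3, $0  regs=(0,3,6,11,10,1,7,11)
  step pc=1: bne  $1, $6, L3  cond=T  regs=(0,3,6,11,10,1,7,11)
  step pc=2: xor  $6, $3, $4  regs=(0,3,6,11,10,1,1,11)
  step pc=3: xori  $0, $5, 1  regs=(0,3,6,11,10,1,1,11)
  step pc=4: xor  $7, $1, $0  regs=(0,3,6,11,10,1,1,3)
  step pc=5: sub  $2, $4, $6  regs=(0,3,9,11,10,1,1,3)
  step pc=6: beq  $6, $5, L8  cond=T  regs=(0,3,9,11,10,1,1,3)
  step pc=7: nor  $6, $5, $5  regs=(0,3,9,11,10,1,65534,3)
  step pc=8: nor  $0, $1, $6  regs=(0,3,9,11,10,1,65534,3)
  step pc=9: and  $3, $1, $2  regs=(0,3,9,1,10,1,65534,3)
  step pc=10: ori   $6, $4, 11  regs=(0,3,9,1,10,1,11,3)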